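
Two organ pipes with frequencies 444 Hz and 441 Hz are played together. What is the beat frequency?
3 Hz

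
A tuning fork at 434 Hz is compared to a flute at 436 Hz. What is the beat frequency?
2 Hz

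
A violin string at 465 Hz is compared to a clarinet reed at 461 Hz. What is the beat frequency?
4 Hz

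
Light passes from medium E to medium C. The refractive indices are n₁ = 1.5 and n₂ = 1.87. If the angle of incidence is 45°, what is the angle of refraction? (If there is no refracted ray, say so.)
sin θ₂ = (n₁/n₂)·sin θ₁ = 0.5672 → θ₂ = 34.56°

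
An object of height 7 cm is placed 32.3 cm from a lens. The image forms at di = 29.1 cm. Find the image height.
hi = (-di/do) × ho = -6.307 cm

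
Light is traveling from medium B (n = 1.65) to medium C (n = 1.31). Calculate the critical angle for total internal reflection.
θc = arcsin(n₂/n₁) = 52.56°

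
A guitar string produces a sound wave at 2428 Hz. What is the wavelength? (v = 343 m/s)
λ = v/f = 0.1413 m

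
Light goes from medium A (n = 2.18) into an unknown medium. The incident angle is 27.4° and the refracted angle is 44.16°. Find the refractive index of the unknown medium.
n₂ = n₁·sin θ₁ / sin θ₂ = 1.44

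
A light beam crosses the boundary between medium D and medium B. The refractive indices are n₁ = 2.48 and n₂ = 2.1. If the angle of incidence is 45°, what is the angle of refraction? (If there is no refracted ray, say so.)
sin θ₂ = (n₁/n₂)·sin θ₁ = 0.8351 → θ₂ = 56.62°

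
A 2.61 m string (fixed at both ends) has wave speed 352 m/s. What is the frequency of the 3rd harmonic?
fₙ = nv/(2L) = 202.3 Hz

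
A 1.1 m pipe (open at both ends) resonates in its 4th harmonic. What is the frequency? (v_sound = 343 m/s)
fₙ = nv/(2L) = 623.6 Hz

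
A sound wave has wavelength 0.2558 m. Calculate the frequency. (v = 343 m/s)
f = v/λ = 1341 Hz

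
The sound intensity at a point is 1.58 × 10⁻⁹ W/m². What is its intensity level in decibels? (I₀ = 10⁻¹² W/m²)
β = 10·log₁₀(I/I₀) = 31.99 dB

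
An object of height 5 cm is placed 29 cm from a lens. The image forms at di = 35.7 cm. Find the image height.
hi = (-di/do) × ho = -6.155 cm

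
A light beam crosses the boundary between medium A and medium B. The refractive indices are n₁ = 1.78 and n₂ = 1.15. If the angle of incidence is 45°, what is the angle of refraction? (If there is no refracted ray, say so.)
sin θ₂ = (n₁/n₂)·sin θ₁ = 1.094 > 1, so there is no refracted ray — the light undergoes total internal reflection.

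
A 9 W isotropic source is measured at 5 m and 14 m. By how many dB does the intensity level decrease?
Δβ = 20·log₁₀(r₂/r₁) = 8.943 dB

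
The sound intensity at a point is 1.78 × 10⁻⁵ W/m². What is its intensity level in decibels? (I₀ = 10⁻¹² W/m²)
β = 10·log₁₀(I/I₀) = 72.5 dB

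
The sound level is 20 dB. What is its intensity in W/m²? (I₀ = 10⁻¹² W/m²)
I = I₀·10^(β/10) = 1.00 × 10⁻¹⁰ W/m²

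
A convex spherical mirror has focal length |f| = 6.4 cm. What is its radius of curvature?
R = 2|f| = 12.8 cm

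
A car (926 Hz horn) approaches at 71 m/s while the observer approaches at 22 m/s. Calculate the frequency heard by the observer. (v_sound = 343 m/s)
f_obs = f·(v + v_o)/(v − v_s) = 1243 Hz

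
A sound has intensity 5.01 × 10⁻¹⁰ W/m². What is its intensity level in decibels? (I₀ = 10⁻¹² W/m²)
β = 10·log₁₀(I/I₀) = 27 dB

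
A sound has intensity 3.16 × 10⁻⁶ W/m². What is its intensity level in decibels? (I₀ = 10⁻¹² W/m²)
β = 10·log₁₀(I/I₀) = 65 dB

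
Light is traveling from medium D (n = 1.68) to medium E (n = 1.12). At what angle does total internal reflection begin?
θc = arcsin(n₂/n₁) = 41.81°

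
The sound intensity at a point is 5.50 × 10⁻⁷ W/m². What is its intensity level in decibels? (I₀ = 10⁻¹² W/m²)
β = 10·log₁₀(I/I₀) = 57.4 dB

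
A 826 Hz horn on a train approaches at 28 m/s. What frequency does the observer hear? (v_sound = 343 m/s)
f_obs = f·v/(v − v_s) = 899.4 Hz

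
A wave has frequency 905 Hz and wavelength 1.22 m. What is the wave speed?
v = fλ = 1104 m/s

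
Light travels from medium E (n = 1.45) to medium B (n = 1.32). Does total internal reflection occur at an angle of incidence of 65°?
θc = arcsin(n₂/n₁) = 65.55°; 65° < θc, so no — the ray refracts.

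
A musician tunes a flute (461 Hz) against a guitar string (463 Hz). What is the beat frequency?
2 Hz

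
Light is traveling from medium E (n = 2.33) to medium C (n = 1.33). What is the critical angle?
θc = arcsin(n₂/n₁) = 34.81°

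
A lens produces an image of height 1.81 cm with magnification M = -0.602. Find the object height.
ho = |hi|/|M| = 3.007 cm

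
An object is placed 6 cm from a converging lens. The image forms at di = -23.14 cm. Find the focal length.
1/f = 1/do + 1/di → f = 8.1 cm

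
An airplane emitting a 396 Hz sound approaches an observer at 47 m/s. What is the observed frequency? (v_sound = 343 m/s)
f_obs = f·v/(v − v_s) = 458.9 Hz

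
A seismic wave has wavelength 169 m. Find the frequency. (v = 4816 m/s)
f = v/λ = 28.5 Hz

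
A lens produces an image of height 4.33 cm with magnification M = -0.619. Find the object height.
ho = |hi|/|M| = 6.995 cm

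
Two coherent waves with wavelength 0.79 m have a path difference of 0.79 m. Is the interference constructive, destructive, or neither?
constructive — path difference = 1λ, a whole number of wavelengths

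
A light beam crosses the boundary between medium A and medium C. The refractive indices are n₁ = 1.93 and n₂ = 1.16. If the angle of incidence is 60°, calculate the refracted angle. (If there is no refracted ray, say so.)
sin θ₂ = (n₁/n₂)·sin θ₁ = 1.441 > 1, so there is no refracted ray — the light undergoes total internal reflection.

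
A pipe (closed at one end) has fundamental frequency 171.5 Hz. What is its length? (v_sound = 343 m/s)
L = v/(4f₁) = 0.5 m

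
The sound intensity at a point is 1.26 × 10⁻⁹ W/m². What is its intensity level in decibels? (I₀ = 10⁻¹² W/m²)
β = 10·log₁₀(I/I₀) = 31 dB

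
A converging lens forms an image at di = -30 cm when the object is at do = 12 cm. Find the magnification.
M = −di/do = 2.5 (upright image)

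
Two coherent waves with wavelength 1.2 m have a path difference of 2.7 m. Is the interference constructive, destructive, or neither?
neither (partial) — path difference = 2.25λ, neither a whole number of wavelengths nor an odd multiple of λ/2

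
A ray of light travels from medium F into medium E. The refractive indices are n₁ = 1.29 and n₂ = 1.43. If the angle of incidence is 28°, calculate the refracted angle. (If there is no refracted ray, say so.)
sin θ₂ = (n₁/n₂)·sin θ₁ = 0.4235 → θ₂ = 25.06°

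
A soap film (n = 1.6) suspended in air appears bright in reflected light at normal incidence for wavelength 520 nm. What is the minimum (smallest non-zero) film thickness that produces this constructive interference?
2nt = (m − ½)λ with m = 1 → t = (m − ½)λ/(2n) = 81.25 nm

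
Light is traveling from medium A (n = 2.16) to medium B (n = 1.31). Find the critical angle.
θc = arcsin(n₂/n₁) = 37.34°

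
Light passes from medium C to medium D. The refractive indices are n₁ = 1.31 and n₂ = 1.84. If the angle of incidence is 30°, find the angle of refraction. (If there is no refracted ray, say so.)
sin θ₂ = (n₁/n₂)·sin θ₁ = 0.356 → θ₂ = 20.85°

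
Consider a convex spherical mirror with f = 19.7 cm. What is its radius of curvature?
R = 2|f| = 39.4 cm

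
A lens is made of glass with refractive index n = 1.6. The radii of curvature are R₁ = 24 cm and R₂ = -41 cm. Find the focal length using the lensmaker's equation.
1/f = (n − 1)(1/R₁ − 1/R₂) → f = 25.23 cm (converging lens)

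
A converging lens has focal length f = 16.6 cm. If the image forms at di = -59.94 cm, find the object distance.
1/do = 1/f − 1/di → do = 13 cm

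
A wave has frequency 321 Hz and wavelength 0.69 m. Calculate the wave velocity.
v = fλ = 221.5 m/s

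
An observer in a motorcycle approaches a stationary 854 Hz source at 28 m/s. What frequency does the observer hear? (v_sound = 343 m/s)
f_obs = f·(v + v_o)/v = 923.7 Hz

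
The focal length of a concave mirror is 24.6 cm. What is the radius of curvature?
R = 2|f| = 49.2 cm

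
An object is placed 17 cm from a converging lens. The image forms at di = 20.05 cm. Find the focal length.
1/f = 1/do + 1/di → f = 9.2 cm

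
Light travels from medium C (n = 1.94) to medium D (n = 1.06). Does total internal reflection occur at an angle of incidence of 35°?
θc = arcsin(n₂/n₁) = 33.12°; 35° > θc, so yes — total internal reflection.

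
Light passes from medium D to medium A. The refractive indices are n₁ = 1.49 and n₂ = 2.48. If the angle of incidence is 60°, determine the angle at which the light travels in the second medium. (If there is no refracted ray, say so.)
sin θ₂ = (n₁/n₂)·sin θ₁ = 0.5203 → θ₂ = 31.35°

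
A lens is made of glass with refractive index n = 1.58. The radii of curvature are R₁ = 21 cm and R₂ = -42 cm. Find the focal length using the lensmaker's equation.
1/f = (n − 1)(1/R₁ − 1/R₂) → f = 24.14 cm (converging lens)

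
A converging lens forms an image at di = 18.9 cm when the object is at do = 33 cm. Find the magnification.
M = −di/do = -0.5727 (inverted image)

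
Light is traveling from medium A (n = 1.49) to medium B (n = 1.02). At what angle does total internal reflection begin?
θc = arcsin(n₂/n₁) = 43.2°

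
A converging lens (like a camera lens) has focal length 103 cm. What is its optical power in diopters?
P = 1/f = 0.9709 D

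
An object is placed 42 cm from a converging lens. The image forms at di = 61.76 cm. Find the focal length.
1/f = 1/do + 1/di → f = 25 cm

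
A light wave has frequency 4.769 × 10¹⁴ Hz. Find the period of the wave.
T = 1/f = 2.097 × 10⁻¹⁵ s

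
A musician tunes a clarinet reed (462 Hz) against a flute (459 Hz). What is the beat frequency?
3 Hz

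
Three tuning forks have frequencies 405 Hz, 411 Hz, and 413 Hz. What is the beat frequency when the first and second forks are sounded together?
6 Hz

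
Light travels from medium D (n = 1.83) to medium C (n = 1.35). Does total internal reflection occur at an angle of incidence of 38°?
θc = arcsin(n₂/n₁) = 47.54°; 38° < θc, so no — the ray refracts.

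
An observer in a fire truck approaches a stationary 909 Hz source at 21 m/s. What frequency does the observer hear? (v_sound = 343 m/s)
f_obs = f·(v + v_o)/v = 964.7 Hz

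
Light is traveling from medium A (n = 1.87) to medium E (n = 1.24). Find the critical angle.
θc = arcsin(n₂/n₁) = 41.54°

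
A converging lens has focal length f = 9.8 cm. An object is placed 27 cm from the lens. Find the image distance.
1/di = 1/f − 1/do → di = 15.38 cm (real image)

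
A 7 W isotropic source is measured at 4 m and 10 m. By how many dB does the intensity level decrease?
Δβ = 20·log₁₀(r₂/r₁) = 7.959 dB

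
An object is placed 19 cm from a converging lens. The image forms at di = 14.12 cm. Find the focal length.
1/f = 1/do + 1/di → f = 8.1 cm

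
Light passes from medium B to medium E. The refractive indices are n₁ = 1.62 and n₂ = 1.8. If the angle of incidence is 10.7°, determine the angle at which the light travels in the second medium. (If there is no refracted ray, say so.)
sin θ₂ = (n₁/n₂)·sin θ₁ = 0.1671 → θ₂ = 9.619°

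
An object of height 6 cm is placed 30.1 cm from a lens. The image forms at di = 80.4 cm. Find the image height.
hi = (-di/do) × ho = -16.03 cm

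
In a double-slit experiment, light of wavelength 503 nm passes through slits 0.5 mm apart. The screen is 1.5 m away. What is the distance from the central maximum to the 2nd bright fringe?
y = mλL/d = 3.018 mm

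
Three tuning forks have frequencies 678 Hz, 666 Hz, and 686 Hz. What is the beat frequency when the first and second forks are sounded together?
12 Hz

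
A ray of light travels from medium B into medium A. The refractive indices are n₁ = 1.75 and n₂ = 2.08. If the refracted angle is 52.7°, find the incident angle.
sin θ₁ = (n₂/n₁)·sin θ₂ → θ₁ = 70.99°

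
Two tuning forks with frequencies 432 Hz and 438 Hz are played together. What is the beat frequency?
6 Hz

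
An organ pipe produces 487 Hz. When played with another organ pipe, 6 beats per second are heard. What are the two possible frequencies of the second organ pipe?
f₂ = 487 ± 6 Hz → 493 Hz or 481 Hz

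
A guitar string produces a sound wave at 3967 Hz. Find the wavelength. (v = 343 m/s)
λ = v/f = 0.08646 m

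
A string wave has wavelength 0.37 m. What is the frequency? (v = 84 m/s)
f = v/λ = 227 Hz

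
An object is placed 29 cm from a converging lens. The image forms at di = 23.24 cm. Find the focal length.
1/f = 1/do + 1/di → f = 12.9 cm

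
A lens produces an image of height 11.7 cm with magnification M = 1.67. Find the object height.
ho = |hi|/|M| = 7.006 cm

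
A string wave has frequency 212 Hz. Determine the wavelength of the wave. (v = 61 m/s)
λ = v/f = 0.2877 m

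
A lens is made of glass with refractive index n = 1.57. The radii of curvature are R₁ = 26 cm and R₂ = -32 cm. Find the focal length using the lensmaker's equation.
1/f = (n − 1)(1/R₁ − 1/R₂) → f = 25.17 cm (converging lens)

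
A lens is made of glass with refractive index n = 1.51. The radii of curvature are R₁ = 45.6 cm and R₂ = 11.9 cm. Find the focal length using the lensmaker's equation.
1/f = (n − 1)(1/R₁ − 1/R₂) → f = -31.57 cm (diverging lens)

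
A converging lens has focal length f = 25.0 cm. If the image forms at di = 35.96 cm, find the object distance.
1/do = 1/f − 1/di → do = 82.03 cm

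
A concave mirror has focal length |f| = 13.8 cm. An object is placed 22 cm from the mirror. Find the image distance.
f = +13.8 cm (concave); 1/di = 1/f − 1/do → di = 37.02 cm (real image, in front of mirror)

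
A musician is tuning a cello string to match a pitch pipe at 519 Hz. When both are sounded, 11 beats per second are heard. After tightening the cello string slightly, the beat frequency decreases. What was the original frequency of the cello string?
508 Hz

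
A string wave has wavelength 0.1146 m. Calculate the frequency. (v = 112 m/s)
f = v/λ = 977.3 Hz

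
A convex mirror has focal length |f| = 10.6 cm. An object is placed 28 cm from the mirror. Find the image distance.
f = −10.6 cm (convex); 1/di = 1/f − 1/do → di = -7.689 cm (virtual image, behind mirror)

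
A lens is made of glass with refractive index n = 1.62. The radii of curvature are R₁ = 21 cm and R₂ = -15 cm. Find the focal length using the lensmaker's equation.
1/f = (n − 1)(1/R₁ − 1/R₂) → f = 14.11 cm (converging lens)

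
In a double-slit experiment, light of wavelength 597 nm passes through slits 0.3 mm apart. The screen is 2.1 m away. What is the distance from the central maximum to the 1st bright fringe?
y = mλL/d = 4.179 mm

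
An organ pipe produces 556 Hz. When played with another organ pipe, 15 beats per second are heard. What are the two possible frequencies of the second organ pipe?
f₂ = 556 ± 15 Hz → 571 Hz or 541 Hz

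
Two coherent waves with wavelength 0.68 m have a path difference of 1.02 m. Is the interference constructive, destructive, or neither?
destructive — path difference = 1.5λ, an odd multiple of λ/2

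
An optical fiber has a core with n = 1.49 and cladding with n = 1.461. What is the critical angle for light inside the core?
θc = arcsin(n_cladding/n_core) = 78.68°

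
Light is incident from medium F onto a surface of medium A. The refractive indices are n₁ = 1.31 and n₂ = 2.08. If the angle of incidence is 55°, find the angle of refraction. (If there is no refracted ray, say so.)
sin θ₂ = (n₁/n₂)·sin θ₁ = 0.5159 → θ₂ = 31.06°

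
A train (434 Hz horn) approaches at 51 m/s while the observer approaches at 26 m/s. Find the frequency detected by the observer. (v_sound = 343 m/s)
f_obs = f·(v + v_o)/(v − v_s) = 548.4 Hz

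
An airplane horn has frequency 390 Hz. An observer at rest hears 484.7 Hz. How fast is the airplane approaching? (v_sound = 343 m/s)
v_s = v·(1 − f/f_obs) = 67.01 m/s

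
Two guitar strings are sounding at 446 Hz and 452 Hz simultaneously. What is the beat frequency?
6 Hz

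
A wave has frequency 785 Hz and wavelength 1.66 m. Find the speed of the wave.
v = fλ = 1303 m/s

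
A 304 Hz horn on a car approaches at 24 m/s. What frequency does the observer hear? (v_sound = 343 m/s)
f_obs = f·v/(v − v_s) = 326.9 Hz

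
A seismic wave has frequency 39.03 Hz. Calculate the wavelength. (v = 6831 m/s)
λ = v/f = 175 m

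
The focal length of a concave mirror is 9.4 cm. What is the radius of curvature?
R = 2|f| = 18.8 cm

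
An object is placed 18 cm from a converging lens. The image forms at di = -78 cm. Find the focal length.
1/f = 1/do + 1/di → f = 23.4 cm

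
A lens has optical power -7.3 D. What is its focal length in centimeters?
f = 1/P = -13.7 cm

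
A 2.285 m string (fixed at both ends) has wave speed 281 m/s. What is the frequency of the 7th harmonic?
fₙ = nv/(2L) = 430.4 Hz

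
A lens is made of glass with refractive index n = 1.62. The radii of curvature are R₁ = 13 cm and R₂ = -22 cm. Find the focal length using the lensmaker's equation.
1/f = (n − 1)(1/R₁ − 1/R₂) → f = 13.18 cm (converging lens)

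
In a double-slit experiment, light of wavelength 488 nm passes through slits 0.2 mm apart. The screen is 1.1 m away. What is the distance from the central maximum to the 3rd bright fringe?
y = mλL/d = 8.052 mm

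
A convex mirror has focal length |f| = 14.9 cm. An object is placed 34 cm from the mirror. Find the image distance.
f = −14.9 cm (convex); 1/di = 1/f − 1/do → di = -10.36 cm (virtual image, behind mirror)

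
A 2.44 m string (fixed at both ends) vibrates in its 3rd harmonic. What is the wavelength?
λₙ = 2L/n = 1.627 m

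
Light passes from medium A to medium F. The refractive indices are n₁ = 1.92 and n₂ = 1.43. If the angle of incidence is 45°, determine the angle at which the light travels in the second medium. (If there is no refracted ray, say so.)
sin θ₂ = (n₁/n₂)·sin θ₁ = 0.9494 → θ₂ = 71.7°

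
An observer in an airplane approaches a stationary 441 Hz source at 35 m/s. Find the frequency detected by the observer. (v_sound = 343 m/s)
f_obs = f·(v + v_o)/v = 486 Hz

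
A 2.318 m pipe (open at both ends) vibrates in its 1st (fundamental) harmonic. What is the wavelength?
λₙ = 2L/n = 4.636 m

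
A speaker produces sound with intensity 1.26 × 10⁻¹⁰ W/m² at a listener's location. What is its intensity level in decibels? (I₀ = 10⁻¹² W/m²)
β = 10·log₁₀(I/I₀) = 21 dB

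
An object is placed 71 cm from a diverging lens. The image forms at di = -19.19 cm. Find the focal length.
1/f = 1/do + 1/di → f = -26.3 cm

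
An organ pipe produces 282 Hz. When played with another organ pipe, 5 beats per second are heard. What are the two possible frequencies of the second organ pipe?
f₂ = 282 ± 5 Hz → 287 Hz or 277 Hz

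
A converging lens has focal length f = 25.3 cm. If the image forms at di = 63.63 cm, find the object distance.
1/do = 1/f − 1/di → do = 42 cm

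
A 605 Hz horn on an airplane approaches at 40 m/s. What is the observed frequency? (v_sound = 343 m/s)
f_obs = f·v/(v − v_s) = 684.9 Hz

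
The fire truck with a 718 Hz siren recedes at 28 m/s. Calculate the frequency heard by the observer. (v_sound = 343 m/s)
f_obs = f·v/(v + v_s) = 663.8 Hz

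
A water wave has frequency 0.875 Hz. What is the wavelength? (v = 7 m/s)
λ = v/f = 8 m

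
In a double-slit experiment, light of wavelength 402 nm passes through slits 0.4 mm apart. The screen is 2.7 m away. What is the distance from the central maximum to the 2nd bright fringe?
y = mλL/d = 5.427 mm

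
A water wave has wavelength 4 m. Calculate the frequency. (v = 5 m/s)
f = v/λ = 1.25 Hz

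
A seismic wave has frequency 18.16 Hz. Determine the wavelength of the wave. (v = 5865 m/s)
λ = v/f = 323 m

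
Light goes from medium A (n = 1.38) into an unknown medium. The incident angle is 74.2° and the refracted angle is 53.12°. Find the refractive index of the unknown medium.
n₂ = n₁·sin θ₁ / sin θ₂ = 1.66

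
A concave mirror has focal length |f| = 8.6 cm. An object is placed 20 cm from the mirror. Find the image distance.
f = +8.6 cm (concave); 1/di = 1/f − 1/do → di = 15.09 cm (real image, in front of mirror)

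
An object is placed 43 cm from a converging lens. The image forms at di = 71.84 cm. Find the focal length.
1/f = 1/do + 1/di → f = 26.9 cm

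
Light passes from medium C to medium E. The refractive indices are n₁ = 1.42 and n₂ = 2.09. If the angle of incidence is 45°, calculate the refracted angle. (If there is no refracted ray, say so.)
sin θ₂ = (n₁/n₂)·sin θ₁ = 0.4804 → θ₂ = 28.71°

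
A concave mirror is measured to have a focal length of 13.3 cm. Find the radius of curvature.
R = 2|f| = 26.6 cm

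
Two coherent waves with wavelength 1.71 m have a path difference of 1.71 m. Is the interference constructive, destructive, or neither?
constructive — path difference = 1λ, a whole number of wavelengths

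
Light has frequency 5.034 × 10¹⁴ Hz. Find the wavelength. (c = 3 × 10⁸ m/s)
λ = c/f = 595.9 nm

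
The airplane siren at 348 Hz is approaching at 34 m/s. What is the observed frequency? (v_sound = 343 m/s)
f_obs = f·v/(v − v_s) = 386.3 Hz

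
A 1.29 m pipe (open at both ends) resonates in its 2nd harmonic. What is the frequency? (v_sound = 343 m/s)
fₙ = nv/(2L) = 265.9 Hz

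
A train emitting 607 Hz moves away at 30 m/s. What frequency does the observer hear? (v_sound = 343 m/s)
f_obs = f·v/(v + v_s) = 558.2 Hz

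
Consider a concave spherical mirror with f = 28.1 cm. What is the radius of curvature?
R = 2|f| = 56.2 cm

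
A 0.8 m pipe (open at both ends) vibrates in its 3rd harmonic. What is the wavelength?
λₙ = 2L/n = 0.5333 m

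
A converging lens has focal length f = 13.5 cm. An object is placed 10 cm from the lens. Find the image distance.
1/di = 1/f − 1/do → di = -38.57 cm (virtual image)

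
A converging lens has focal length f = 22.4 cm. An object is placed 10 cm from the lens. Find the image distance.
1/di = 1/f − 1/do → di = -18.06 cm (virtual image)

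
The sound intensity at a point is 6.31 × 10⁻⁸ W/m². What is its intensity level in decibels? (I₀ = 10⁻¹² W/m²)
β = 10·log₁₀(I/I₀) = 48 dB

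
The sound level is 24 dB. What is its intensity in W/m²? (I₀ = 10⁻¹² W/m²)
I = I₀·10^(β/10) = 2.51 × 10⁻¹⁰ W/m²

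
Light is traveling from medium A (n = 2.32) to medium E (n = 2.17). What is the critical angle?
θc = arcsin(n₂/n₁) = 69.28°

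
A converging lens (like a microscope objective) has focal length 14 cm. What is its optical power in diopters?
P = 1/f = 7.143 D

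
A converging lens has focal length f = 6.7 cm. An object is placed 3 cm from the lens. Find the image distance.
1/di = 1/f − 1/do → di = -5.432 cm (virtual image)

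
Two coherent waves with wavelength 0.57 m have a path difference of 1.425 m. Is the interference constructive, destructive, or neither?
destructive — path difference = 2.5λ, an odd multiple of λ/2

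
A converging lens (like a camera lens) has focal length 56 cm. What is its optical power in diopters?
P = 1/f = 1.786 D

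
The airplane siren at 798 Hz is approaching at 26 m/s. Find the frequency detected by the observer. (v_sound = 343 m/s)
f_obs = f·v/(v − v_s) = 863.5 Hz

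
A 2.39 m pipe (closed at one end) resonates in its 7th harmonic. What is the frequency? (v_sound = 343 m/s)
fₙ = nv/(4L) = 251.2 Hz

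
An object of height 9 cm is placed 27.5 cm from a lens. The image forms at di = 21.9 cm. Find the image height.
hi = (-di/do) × ho = -7.167 cm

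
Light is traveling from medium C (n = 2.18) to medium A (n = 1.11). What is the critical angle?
θc = arcsin(n₂/n₁) = 30.61°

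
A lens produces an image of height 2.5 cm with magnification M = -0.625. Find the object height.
ho = |hi|/|M| = 4 cm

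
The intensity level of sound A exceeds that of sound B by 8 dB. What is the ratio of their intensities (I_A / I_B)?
I_A/I_B = 10^(Δβ/10) = 6.31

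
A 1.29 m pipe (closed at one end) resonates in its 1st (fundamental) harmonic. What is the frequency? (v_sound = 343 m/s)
fₙ = nv/(4L) = 66.47 Hz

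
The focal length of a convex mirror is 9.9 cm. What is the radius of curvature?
R = 2|f| = 19.8 cm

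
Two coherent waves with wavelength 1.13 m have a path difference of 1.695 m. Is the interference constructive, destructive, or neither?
destructive — path difference = 1.5λ, an odd multiple of λ/2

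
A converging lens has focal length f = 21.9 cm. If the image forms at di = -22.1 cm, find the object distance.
1/do = 1/f − 1/di → do = 11 cm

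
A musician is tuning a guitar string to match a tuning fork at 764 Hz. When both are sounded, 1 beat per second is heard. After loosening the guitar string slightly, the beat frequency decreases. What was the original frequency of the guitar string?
765 Hz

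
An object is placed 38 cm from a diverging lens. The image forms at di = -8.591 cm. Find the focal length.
1/f = 1/do + 1/di → f = -11.1 cm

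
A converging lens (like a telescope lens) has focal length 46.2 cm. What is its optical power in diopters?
P = 1/f = 2.165 D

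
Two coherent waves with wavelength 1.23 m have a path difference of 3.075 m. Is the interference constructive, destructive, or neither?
destructive — path difference = 2.5λ, an odd multiple of λ/2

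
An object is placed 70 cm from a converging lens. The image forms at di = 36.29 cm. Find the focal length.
1/f = 1/do + 1/di → f = 23.9 cm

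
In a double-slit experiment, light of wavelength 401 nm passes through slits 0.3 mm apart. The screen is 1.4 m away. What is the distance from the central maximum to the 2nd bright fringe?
y = mλL/d = 3.743 mm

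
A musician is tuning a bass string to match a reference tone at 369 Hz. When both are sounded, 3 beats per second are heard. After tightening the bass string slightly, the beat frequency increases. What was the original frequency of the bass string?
372 Hz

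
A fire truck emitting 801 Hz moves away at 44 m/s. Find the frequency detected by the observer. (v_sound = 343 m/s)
f_obs = f·v/(v + v_s) = 709.9 Hz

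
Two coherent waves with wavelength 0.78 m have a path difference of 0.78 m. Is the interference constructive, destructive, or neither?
constructive — path difference = 1λ, a whole number of wavelengths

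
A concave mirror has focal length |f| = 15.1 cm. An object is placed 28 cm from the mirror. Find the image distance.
f = +15.1 cm (concave); 1/di = 1/f − 1/do → di = 32.78 cm (real image, in front of mirror)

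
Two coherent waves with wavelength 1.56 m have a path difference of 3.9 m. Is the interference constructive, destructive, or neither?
destructive — path difference = 2.5λ, an odd multiple of λ/2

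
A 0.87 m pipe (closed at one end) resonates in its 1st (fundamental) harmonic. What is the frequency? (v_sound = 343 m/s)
fₙ = nv/(4L) = 98.56 Hz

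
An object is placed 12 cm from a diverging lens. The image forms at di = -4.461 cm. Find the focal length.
1/f = 1/do + 1/di → f = -7.101 cm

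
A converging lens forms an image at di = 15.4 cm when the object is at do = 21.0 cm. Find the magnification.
M = −di/do = -0.7333 (inverted image)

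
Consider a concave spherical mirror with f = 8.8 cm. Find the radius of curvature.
R = 2|f| = 17.6 cm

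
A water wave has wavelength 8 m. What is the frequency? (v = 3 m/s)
f = v/λ = 0.375 Hz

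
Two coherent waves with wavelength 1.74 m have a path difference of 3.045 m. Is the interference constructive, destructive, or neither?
neither (partial) — path difference = 1.75λ, neither a whole number of wavelengths nor an odd multiple of λ/2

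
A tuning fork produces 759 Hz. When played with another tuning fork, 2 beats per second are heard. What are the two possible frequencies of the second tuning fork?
f₂ = 759 ± 2 Hz → 761 Hz or 757 Hz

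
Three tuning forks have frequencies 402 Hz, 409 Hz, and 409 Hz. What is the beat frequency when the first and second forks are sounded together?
7 Hz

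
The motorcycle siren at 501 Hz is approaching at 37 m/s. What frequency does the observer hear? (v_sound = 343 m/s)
f_obs = f·v/(v − v_s) = 561.6 Hz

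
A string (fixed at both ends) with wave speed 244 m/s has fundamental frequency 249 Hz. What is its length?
L = v/(2f₁) = 0.49 m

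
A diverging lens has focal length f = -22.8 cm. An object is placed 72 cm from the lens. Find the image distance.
1/di = 1/f − 1/do → di = -17.32 cm (virtual image)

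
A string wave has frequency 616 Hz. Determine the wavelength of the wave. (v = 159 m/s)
λ = v/f = 0.2581 m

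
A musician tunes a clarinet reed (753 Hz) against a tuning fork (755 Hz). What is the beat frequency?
2 Hz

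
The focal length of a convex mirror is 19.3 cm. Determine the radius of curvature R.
R = 2|f| = 38.6 cm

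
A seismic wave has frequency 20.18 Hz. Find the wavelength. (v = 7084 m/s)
λ = v/f = 351 m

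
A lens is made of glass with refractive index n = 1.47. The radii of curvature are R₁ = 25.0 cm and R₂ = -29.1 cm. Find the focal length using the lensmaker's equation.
1/f = (n − 1)(1/R₁ − 1/R₂) → f = 28.61 cm (converging lens)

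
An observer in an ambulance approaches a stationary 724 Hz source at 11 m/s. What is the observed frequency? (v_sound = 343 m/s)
f_obs = f·(v + v_o)/v = 747.2 Hz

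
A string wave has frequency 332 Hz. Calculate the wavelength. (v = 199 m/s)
λ = v/f = 0.5994 m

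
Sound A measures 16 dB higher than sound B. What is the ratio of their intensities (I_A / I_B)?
I_A/I_B = 10^(Δβ/10) = 39.81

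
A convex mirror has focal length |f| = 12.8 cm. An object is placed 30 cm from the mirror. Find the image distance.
f = −12.8 cm (convex); 1/di = 1/f − 1/do → di = -8.972 cm (virtual image, behind mirror)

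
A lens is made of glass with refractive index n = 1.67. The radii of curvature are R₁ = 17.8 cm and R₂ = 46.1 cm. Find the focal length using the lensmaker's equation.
1/f = (n − 1)(1/R₁ − 1/R₂) → f = 43.28 cm (converging lens)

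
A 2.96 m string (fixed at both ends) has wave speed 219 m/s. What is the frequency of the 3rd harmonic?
fₙ = nv/(2L) = 111 Hz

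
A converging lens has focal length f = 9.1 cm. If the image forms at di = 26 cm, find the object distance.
1/do = 1/f − 1/di → do = 14 cm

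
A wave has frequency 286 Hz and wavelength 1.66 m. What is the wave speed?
v = fλ = 474.8 m/s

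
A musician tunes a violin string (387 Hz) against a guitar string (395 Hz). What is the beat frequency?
8 Hz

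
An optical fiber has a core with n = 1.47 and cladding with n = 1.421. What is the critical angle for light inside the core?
θc = arcsin(n_cladding/n_core) = 75.16°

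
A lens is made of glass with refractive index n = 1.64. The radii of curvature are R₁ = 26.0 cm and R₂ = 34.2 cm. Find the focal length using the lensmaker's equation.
1/f = (n − 1)(1/R₁ − 1/R₂) → f = 169.4 cm (converging lens)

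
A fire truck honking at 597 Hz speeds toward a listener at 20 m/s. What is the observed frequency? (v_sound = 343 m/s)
f_obs = f·v/(v − v_s) = 634 Hz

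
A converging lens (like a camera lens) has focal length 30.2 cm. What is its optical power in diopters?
P = 1/f = 3.311 D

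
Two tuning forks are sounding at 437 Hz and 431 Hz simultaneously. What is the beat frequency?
6 Hz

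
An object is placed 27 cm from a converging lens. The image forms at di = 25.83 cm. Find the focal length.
1/f = 1/do + 1/di → f = 13.2 cm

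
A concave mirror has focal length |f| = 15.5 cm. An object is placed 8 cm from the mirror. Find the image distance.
f = +15.5 cm (concave); 1/di = 1/f − 1/do → di = -16.53 cm (virtual image, behind mirror)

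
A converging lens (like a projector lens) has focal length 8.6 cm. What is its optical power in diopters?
P = 1/f = 11.63 D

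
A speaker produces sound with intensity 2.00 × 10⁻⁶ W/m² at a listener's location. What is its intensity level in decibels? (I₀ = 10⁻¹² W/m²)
β = 10·log₁₀(I/I₀) = 63.01 dB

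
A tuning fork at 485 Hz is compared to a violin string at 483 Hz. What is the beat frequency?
2 Hz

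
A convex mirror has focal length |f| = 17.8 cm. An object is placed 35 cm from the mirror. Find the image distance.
f = −17.8 cm (convex); 1/di = 1/f − 1/do → di = -11.8 cm (virtual image, behind mirror)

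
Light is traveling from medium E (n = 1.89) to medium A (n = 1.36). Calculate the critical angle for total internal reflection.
θc = arcsin(n₂/n₁) = 46.02°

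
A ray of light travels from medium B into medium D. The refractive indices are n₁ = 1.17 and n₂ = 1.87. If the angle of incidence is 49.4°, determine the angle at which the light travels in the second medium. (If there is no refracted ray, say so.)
sin θ₂ = (n₁/n₂)·sin θ₁ = 0.4751 → θ₂ = 28.36°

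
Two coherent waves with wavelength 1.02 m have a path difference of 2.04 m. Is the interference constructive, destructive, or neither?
constructive — path difference = 2λ, a whole number of wavelengths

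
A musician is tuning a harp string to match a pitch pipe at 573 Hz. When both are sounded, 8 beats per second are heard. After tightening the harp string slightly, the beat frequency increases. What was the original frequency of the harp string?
581 Hz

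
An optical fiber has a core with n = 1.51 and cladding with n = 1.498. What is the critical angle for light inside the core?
θc = arcsin(n_cladding/n_core) = 82.77°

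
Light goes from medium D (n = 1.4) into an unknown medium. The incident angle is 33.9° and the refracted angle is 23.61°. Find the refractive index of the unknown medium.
n₂ = n₁·sin θ₁ / sin θ₂ = 1.95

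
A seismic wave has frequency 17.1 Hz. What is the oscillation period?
T = 1/f = 0.05848 s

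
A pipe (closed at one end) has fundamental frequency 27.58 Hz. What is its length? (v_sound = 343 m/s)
L = v/(4f₁) = 3.109 m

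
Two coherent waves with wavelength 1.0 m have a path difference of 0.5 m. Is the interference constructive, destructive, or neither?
destructive — path difference = 0.5λ, an odd multiple of λ/2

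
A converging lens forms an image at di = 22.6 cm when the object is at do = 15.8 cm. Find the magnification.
M = −di/do = -1.43 (inverted image)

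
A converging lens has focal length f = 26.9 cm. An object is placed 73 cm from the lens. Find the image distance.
1/di = 1/f − 1/do → di = 42.6 cm (real image)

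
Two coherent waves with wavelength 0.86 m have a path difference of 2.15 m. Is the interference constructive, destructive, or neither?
destructive — path difference = 2.5λ, an odd multiple of λ/2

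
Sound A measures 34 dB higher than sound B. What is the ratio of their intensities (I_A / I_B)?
I_A/I_B = 10^(Δβ/10) = 2512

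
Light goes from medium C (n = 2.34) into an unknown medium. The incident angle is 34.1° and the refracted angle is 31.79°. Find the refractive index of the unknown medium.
n₂ = n₁·sin θ₁ / sin θ₂ = 2.49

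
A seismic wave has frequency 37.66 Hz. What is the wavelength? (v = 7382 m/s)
λ = v/f = 196 m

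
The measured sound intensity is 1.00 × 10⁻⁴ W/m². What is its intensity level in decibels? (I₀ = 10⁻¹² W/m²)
β = 10·log₁₀(I/I₀) = 80 dB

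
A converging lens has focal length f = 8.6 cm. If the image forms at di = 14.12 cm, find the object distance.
1/do = 1/f − 1/di → do = 22 cm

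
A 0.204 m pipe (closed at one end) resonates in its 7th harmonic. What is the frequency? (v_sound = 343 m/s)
fₙ = nv/(4L) = 2942 Hz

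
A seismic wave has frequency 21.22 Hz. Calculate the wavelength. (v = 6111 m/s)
λ = v/f = 288 m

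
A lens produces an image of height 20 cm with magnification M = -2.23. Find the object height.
ho = |hi|/|M| = 8.969 cm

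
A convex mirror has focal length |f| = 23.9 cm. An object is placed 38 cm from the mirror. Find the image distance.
f = −23.9 cm (convex); 1/di = 1/f − 1/do → di = -14.67 cm (virtual image, behind mirror)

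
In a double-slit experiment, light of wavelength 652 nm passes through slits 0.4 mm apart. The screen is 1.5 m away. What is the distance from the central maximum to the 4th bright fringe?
y = mλL/d = 9.78 mm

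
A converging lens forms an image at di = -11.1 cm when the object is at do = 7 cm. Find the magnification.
M = −di/do = 1.586 (upright image)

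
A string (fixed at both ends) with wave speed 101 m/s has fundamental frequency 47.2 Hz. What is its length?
L = v/(2f₁) = 1.07 m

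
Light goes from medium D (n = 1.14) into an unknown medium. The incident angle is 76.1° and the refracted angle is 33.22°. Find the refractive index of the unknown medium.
n₂ = n₁·sin θ₁ / sin θ₂ = 2.02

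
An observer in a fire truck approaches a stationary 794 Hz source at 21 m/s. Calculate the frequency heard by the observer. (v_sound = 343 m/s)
f_obs = f·(v + v_o)/v = 842.6 Hz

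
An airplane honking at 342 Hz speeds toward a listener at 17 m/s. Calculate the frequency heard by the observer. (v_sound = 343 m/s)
f_obs = f·v/(v − v_s) = 359.8 Hz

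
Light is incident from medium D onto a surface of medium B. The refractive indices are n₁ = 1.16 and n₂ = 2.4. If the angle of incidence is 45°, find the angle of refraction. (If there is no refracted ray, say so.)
sin θ₂ = (n₁/n₂)·sin θ₁ = 0.3418 → θ₂ = 19.98°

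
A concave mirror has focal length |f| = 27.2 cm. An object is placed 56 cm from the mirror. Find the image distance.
f = +27.2 cm (concave); 1/di = 1/f − 1/do → di = 52.89 cm (real image, in front of mirror)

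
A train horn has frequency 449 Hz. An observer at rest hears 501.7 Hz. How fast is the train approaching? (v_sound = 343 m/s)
v_s = v·(1 − f/f_obs) = 36.03 m/s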